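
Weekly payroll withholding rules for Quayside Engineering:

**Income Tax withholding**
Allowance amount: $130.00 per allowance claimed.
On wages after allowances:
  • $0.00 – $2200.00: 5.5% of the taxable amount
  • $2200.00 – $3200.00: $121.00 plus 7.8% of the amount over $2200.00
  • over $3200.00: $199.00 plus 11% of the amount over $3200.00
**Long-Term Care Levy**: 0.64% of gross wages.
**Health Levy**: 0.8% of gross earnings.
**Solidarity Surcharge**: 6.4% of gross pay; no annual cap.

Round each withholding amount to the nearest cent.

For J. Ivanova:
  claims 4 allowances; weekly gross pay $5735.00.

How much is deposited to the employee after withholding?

Income Tax: taxable = $5735.00 − 4×$130.00 = $5215.00
  $199.00 + 11% × ($5215.00 − $3200.00) = $199.00 + 11% × $2015.00 = $420.65
Long-Term Care Levy: 0.64% × $5735.00 = $36.70
Health Levy: 0.8% × $5735.00 = $45.88
Solidarity Surcharge: 6.4% × $5735.00 = $367.04
Total withheld: $420.65 + $36.70 + $45.88 + $367.04 = $870.27
Net pay: $5735.00 − $870.27 = $4864.73

$4864.73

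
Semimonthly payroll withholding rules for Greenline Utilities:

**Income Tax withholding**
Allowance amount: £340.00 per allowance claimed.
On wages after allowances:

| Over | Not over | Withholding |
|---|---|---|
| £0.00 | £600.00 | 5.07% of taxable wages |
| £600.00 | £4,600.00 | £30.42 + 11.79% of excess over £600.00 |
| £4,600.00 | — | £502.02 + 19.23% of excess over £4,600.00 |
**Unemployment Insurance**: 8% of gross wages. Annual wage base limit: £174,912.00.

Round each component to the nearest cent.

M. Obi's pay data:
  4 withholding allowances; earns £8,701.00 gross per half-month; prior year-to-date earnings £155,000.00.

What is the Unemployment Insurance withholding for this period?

£696.08

Unemployment Insurance: 8% × £8,701.00 = £696.08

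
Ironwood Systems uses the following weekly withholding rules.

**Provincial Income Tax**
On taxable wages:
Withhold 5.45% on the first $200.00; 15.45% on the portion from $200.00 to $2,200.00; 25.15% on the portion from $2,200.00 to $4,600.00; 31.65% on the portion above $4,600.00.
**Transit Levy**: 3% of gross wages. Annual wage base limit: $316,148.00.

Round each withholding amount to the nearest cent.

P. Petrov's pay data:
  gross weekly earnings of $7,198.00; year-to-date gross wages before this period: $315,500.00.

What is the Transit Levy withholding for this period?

Transit Levy: cap $316,148.00 − YTD $315,500.00 = $648.00 subject; 3% × $648.00 = $19.44

$19.44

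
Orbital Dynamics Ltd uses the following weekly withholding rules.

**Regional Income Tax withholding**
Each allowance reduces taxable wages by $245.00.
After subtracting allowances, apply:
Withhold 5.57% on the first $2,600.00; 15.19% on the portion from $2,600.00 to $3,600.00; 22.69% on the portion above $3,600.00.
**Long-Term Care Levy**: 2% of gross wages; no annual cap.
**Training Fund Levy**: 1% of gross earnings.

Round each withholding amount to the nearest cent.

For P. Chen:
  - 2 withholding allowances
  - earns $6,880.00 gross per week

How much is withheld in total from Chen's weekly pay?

$1,136.17

Regional Income Tax: taxable = $6,880.00 − 2×$245.00 = $6,390.00
  $296.72 + 22.69% × ($6,390.00 − $3,600.00) = $296.72 + 22.69% × $2,790.00 = $929.77
Long-Term Care Levy: 2% × $6,880.00 = $137.60
Training Fund Levy: 1% × $6,880.00 = $68.80
Total: $929.77 + $137.60 + $68.80 = $1,136.17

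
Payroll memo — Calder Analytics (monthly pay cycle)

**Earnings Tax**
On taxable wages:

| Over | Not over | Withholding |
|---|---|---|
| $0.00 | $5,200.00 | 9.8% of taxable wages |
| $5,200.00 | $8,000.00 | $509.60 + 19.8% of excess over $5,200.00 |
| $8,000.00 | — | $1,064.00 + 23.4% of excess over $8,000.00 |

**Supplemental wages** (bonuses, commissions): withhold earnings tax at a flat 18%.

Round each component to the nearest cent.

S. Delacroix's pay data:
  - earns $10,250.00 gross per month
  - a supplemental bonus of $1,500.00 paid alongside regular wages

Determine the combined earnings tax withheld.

$1,860.50

Earnings Tax: taxable = $10,250.00
  $1,064.00 + 23.4% × ($10,250.00 − $8,000.00) = $1,064.00 + 23.4% × $2,250.00 = $1,590.50
Supplemental (18% flat on bonus): 18% × $1,500.00 = $270.00
Total earnings tax: $1,590.50 + $270.00 = $1,860.50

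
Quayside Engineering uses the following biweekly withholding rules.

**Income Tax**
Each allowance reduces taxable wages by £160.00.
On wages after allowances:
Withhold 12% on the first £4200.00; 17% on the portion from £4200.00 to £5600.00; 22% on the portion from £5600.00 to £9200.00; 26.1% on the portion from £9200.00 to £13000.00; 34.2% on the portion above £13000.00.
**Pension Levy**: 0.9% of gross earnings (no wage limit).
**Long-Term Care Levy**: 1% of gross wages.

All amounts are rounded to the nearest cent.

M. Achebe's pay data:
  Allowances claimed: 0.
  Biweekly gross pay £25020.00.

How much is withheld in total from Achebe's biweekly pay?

Income Tax: taxable = £25020.00
  £2525.80 + 34.2% × (£25020.00 − £13000.00) = £2525.80 + 34.2% × £12020.00 = £6636.64
Pension Levy: 0.9% × £25020.00 = £225.18
Long-Term Care Levy: 1% × £25020.00 = £250.20
Total: £6636.64 + £225.18 + £250.20 = £7112.02

£7112.02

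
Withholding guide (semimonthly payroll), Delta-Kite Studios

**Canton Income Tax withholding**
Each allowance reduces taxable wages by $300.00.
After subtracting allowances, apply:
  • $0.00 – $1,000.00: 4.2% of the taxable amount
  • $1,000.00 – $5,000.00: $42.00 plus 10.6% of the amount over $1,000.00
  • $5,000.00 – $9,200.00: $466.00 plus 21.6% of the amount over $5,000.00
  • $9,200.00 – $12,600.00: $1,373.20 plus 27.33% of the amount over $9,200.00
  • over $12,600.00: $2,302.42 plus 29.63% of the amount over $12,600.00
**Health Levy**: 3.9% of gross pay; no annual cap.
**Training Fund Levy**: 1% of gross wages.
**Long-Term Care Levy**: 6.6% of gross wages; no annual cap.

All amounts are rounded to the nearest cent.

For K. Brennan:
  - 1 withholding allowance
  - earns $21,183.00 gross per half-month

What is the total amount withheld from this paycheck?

Canton Income Tax: taxable = $21,183.00 − 1×$300.00 = $20,883.00
  $2,302.42 + 29.63% × ($20,883.00 − $12,600.00) = $2,302.42 + 29.63% × $8,283.00 = $4,756.67
Health Levy: 3.9% × $21,183.00 = $826.14
Training Fund Levy: 1% × $21,183.00 = $211.83
Long-Term Care Levy: 6.6% × $21,183.00 = $1,398.08
Total: $4,756.67 + $826.14 + $211.83 + $1,398.08 = $7,192.72

$7,192.72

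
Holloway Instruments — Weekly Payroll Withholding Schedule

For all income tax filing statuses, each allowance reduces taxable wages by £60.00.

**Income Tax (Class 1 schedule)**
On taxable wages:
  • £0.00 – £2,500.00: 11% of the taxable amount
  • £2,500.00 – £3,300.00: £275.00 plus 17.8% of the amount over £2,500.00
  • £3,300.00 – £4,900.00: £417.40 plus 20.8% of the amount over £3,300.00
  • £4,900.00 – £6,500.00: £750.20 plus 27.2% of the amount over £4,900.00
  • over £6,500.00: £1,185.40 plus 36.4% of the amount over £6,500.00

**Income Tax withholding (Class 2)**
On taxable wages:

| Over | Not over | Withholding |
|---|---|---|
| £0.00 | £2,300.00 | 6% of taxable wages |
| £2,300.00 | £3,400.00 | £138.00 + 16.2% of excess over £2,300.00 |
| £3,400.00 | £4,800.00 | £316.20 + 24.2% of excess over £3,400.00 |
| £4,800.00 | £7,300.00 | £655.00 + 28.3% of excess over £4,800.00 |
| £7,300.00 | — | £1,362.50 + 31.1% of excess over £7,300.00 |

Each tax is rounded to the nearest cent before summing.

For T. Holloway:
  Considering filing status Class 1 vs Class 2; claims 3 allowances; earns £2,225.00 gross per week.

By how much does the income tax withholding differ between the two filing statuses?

£102.25

Income Tax (Class 1): taxable = £2,225.00 − 3×£60.00 = £2,045.00
  11% × £2,045.00 = £224.95
Income Tax (Class 2): taxable = £2,225.00 − 3×£60.00 = £2,045.00
  6% × £2,045.00 = £122.70
Difference: |£224.95 − £122.70| = £102.25 (higher under Class 1)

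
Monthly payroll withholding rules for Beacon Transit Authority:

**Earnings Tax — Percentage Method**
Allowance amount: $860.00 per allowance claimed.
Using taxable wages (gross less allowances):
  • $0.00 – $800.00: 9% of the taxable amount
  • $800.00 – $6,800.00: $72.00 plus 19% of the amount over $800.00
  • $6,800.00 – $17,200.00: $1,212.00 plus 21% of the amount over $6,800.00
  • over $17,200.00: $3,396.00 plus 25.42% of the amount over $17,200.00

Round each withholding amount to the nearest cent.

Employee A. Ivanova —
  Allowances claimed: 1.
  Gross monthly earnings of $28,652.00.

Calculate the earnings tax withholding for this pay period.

Earnings Tax: taxable = $28,652.00 − 1×$860.00 = $27,792.00
  $3,396.00 + 25.42% × ($27,792.00 − $17,200.00) = $3,396.00 + 25.42% × $10,592.00 = $6,088.49

$6,088.49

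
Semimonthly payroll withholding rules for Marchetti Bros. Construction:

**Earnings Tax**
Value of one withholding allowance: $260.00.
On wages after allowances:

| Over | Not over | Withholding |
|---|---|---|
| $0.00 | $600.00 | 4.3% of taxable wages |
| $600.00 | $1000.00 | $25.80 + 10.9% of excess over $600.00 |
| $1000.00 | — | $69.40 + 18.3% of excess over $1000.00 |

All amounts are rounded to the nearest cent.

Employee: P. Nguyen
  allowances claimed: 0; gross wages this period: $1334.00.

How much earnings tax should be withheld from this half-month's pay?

Earnings Tax: taxable = $1334.00
  $69.40 + 18.3% × ($1334.00 − $1000.00) = $69.40 + 18.3% × $334.00 = $130.52

$130.52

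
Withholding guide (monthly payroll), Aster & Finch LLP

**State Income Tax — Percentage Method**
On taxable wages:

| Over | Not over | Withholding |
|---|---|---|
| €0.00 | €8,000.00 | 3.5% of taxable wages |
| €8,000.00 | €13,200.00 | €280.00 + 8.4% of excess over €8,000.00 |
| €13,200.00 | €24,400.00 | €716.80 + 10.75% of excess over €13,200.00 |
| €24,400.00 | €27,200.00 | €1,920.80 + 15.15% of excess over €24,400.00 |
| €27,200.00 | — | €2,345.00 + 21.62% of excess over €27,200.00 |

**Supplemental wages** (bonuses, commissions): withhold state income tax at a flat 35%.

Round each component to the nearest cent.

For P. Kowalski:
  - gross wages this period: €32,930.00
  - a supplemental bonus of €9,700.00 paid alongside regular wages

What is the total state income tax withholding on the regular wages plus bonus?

€6,978.83

State Income Tax: taxable = €32,930.00
  €2,345.00 + 21.62% × (€32,930.00 − €27,200.00) = €2,345.00 + 21.62% × €5,730.00 = €3,583.83
Supplemental (35% flat on bonus): 35% × €9,700.00 = €3,395.00
Total state income tax: €3,583.83 + €3,395.00 = €6,978.83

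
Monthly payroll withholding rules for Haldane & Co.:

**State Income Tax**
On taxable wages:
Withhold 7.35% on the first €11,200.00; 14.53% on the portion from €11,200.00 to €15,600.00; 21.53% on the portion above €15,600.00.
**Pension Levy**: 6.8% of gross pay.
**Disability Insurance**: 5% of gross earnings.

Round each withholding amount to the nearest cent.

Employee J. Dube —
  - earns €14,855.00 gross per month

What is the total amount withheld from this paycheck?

€3,107.16

State Income Tax: taxable = €14,855.00
  €823.20 + 14.53% × (€14,855.00 − €11,200.00) = €823.20 + 14.53% × €3,655.00 = €1,354.27
Pension Levy: 6.8% × €14,855.00 = €1,010.14
Disability Insurance: 5% × €14,855.00 = €742.75
Total: €1,354.27 + €1,010.14 + €742.75 = €3,107.16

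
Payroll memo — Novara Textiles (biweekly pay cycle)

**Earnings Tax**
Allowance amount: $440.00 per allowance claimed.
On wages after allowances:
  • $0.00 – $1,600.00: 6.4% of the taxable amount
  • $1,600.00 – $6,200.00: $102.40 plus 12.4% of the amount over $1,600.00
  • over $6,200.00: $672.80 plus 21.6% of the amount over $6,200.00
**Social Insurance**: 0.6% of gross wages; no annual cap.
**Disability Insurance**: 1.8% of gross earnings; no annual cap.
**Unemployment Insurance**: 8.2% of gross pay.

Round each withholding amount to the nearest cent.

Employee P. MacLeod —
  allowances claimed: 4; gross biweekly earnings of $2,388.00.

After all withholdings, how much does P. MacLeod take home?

$2,094.68

Earnings Tax: taxable = $2,388.00 − 4×$440.00 = $628.00
  6.4% × $628.00 = $40.19
Social Insurance: 0.6% × $2,388.00 = $14.33
Disability Insurance: 1.8% × $2,388.00 = $42.98
Unemployment Insurance: 8.2% × $2,388.00 = $195.82
Total withheld: $40.19 + $14.33 + $42.98 + $195.82 = $293.32
Net pay: $2,388.00 − $293.32 = $2,094.68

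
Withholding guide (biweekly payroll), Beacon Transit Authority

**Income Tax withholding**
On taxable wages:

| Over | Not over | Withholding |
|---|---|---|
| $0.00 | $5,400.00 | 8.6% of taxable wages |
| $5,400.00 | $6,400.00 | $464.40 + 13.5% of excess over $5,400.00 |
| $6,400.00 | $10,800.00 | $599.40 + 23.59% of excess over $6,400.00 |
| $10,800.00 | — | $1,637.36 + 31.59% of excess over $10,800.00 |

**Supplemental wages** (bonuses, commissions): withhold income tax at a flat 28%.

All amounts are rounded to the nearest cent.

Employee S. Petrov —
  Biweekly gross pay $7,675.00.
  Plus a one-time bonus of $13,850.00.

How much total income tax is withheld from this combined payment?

$4,778.17

Income Tax: taxable = $7,675.00
  $599.40 + 23.59% × ($7,675.00 − $6,400.00) = $599.40 + 23.59% × $1,275.00 = $900.17
Supplemental (28% flat on bonus): 28% × $13,850.00 = $3,878.00
Total income tax: $900.17 + $3,878.00 = $4,778.17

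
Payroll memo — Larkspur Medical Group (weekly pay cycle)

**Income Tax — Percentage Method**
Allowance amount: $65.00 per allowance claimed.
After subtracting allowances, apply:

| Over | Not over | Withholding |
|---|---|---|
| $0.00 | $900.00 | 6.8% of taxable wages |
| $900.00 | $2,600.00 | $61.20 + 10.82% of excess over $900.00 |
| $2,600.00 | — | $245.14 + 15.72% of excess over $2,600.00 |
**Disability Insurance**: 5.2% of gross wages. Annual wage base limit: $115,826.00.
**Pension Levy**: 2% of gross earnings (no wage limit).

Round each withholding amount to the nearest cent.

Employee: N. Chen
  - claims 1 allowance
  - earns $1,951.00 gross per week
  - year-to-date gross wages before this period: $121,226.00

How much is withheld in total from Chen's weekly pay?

Income Tax: taxable = $1,951.00 − 1×$65.00 = $1,886.00
  $61.20 + 10.82% × ($1,886.00 − $900.00) = $61.20 + 10.82% × $986.00 = $167.89
Disability Insurance: YTD $121,226.00 ≥ cap $115,826.00 → $0.00
Pension Levy: 2% × $1,951.00 = $39.02
Total: $167.89 + $0.00 + $39.02 = $206.91

$206.91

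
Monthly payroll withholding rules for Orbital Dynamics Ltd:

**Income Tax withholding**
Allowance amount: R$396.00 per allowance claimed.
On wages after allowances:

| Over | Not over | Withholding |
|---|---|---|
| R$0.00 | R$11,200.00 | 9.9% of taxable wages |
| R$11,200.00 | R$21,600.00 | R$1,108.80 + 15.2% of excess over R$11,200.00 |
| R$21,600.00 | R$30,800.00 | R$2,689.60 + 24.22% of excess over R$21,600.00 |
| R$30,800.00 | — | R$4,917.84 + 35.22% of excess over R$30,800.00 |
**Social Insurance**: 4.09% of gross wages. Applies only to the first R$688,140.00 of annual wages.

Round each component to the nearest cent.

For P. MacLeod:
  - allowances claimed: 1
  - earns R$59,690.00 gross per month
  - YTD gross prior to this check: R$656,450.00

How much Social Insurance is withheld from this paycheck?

Social Insurance: cap R$688,140.00 − YTD R$656,450.00 = R$31,690.00 subject; 4.09% × R$31,690.00 = R$1,296.12

R$1,296.12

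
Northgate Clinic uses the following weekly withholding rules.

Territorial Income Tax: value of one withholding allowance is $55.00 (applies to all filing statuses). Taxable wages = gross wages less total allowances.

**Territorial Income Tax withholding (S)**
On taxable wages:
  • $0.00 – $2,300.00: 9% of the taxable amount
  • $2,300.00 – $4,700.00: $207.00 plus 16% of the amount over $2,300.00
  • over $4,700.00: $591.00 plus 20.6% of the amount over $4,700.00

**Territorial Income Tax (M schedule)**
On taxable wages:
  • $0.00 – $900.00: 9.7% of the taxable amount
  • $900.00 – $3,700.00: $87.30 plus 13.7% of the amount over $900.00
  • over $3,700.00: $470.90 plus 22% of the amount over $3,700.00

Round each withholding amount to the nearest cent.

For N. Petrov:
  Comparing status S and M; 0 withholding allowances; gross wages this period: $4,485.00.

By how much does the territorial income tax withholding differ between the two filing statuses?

$87.00

Territorial Income Tax (S): taxable = $4,485.00
  $207.00 + 16% × ($4,485.00 − $2,300.00) = $207.00 + 16% × $2,185.00 = $556.60
Territorial Income Tax (M): taxable = $4,485.00
  $470.90 + 22% × ($4,485.00 − $3,700.00) = $470.90 + 22% × $785.00 = $643.60
Difference: |$556.60 − $643.60| = $87.00 (higher under M)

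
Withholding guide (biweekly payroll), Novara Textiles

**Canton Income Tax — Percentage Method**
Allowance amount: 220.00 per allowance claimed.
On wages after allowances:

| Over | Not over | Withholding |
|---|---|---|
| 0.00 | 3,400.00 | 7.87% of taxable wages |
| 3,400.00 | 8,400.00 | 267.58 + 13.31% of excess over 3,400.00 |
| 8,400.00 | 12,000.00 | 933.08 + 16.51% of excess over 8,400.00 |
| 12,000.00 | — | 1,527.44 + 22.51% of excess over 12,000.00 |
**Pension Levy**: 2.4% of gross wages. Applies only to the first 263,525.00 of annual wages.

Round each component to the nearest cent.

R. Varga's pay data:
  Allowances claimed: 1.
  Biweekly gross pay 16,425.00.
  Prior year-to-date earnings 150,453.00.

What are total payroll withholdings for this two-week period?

2,868.19

Canton Income Tax: taxable = 16,425.00 − 1×220.00 = 16,205.00
  1,527.44 + 22.51% × (16,205.00 − 12,000.00) = 1,527.44 + 22.51% × 4,205.00 = 2,473.99
Pension Levy: 2.4% × 16,425.00 = 394.20
Total: 2,473.99 + 394.20 = 2,868.19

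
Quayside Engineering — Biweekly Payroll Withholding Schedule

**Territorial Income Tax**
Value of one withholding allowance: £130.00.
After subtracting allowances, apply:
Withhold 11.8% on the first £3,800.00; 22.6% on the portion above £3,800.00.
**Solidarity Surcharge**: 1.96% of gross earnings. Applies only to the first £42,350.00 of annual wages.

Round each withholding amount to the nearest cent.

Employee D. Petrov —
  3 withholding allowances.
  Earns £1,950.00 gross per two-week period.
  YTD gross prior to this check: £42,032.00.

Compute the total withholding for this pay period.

Territorial Income Tax: taxable = £1,950.00 − 3×£130.00 = £1,560.00
  11.8% × £1,560.00 = £184.08
Solidarity Surcharge: cap £42,350.00 − YTD £42,032.00 = £318.00 subject; 1.96% × £318.00 = £6.23
Total: £184.08 + £6.23 = £190.31

£190.31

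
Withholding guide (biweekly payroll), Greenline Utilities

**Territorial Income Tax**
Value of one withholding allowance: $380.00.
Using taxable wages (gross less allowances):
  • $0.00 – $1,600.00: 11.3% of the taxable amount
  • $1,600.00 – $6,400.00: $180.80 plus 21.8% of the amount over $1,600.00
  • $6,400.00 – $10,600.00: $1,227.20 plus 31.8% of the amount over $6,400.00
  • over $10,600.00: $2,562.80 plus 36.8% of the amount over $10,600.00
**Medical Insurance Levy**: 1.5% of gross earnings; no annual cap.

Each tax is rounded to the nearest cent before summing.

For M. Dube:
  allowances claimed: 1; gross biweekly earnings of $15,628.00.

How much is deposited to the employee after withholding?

$11,120.32

Territorial Income Tax: taxable = $15,628.00 − 1×$380.00 = $15,248.00
  $2,562.80 + 36.8% × ($15,248.00 − $10,600.00) = $2,562.80 + 36.8% × $4,648.00 = $4,273.26
Medical Insurance Levy: 1.5% × $15,628.00 = $234.42
Total withheld: $4,273.26 + $234.42 = $4,507.68
Net pay: $15,628.00 − $4,507.68 = $11,120.32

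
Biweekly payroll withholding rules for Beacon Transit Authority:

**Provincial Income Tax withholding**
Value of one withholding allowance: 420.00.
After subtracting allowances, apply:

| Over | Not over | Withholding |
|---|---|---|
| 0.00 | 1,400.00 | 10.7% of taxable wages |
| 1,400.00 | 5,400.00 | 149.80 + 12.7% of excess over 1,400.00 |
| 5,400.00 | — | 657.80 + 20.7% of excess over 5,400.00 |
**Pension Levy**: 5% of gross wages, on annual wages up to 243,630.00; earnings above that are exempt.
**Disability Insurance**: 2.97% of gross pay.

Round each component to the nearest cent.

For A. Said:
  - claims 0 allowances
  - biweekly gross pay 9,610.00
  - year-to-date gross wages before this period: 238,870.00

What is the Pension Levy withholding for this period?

Pension Levy: cap 243,630.00 − YTD 238,870.00 = 4,760.00 subject; 5% × 4,760.00 = 238.00

238.00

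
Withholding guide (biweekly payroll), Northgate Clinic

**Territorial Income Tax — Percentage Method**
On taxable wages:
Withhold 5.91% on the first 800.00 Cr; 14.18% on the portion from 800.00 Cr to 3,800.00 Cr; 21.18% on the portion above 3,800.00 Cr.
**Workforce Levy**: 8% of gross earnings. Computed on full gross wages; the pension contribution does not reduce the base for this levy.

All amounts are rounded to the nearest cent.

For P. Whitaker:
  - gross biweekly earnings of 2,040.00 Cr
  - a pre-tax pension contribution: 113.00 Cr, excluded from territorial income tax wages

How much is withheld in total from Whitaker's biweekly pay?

370.29 Cr

Territorial Income Tax: taxable = 2,040.00 Cr − 113.00 Cr = 1,927.00 Cr
  47.28 Cr + 14.18% × (1,927.00 Cr − 800.00 Cr) = 47.28 Cr + 14.18% × 1,127.00 Cr = 207.09 Cr
Workforce Levy: 8% × 2,040.00 Cr = 163.20 Cr
Total: 207.09 Cr + 163.20 Cr = 370.29 Cr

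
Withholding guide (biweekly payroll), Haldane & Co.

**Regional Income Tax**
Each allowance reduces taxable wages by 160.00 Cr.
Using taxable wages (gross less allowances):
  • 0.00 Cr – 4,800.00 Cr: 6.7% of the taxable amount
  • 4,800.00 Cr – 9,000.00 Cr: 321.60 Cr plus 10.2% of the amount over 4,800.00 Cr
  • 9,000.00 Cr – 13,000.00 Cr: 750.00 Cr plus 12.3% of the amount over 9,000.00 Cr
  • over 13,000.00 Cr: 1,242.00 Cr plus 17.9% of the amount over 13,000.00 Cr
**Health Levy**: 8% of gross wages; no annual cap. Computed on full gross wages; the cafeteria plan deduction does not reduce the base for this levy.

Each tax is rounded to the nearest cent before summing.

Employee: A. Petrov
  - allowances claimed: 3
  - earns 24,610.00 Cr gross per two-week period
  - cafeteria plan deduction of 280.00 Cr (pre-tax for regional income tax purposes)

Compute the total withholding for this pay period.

Regional Income Tax: taxable = 24,610.00 Cr − 280.00 Cr − 3×160.00 Cr = 23,850.00 Cr
  1,242.00 Cr + 17.9% × (23,850.00 Cr − 13,000.00 Cr) = 1,242.00 Cr + 17.9% × 10,850.00 Cr = 3,184.15 Cr
Health Levy: 8% × 24,610.00 Cr = 1,968.80 Cr
Total: 3,184.15 Cr + 1,968.80 Cr = 5,152.95 Cr

5,152.95 Cr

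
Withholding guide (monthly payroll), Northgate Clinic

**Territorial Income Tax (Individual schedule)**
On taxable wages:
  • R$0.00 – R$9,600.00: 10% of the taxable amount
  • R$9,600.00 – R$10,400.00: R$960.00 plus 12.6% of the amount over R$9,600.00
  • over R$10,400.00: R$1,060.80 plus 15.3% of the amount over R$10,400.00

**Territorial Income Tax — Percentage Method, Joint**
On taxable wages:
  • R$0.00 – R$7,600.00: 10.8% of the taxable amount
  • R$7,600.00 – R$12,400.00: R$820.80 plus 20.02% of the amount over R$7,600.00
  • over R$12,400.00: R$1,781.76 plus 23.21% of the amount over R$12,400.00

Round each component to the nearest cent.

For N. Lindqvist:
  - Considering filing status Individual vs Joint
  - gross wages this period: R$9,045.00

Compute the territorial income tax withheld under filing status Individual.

Territorial Income Tax (Individual): taxable = R$9,045.00
  10% × R$9,045.00 = R$904.50

R$904.50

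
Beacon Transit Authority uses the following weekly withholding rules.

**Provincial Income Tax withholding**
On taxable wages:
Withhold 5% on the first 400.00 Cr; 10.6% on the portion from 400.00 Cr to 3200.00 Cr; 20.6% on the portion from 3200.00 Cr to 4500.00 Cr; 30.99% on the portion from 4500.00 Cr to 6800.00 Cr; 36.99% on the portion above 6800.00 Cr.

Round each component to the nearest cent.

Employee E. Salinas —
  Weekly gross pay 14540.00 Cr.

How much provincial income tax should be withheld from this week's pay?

Provincial Income Tax: taxable = 14540.00 Cr
  1297.37 Cr + 36.99% × (14540.00 Cr − 6800.00 Cr) = 1297.37 Cr + 36.99% × 7740.00 Cr = 4160.40 Cr

4160.40 Cr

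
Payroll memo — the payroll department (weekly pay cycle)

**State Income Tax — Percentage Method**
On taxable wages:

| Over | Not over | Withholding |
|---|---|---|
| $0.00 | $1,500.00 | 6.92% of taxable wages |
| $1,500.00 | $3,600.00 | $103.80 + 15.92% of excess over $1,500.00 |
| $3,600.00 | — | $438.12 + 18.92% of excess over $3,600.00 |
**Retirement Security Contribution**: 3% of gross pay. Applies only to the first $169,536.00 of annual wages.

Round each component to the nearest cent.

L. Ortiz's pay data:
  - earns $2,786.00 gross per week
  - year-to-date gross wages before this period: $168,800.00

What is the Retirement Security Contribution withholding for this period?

$22.08

Retirement Security Contribution: cap $169,536.00 − YTD $168,800.00 = $736.00 subject; 3% × $736.00 = $22.08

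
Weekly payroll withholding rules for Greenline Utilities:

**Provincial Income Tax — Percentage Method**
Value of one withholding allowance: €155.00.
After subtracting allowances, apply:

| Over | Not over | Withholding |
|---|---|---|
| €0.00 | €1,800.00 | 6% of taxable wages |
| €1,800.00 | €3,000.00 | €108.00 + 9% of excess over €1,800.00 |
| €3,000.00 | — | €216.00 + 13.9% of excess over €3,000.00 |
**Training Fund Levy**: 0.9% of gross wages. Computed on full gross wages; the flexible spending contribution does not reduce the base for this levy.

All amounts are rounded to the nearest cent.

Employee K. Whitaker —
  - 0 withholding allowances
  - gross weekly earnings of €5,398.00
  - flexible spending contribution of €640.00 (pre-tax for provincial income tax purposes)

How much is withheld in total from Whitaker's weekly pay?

Provincial Income Tax: taxable = €5,398.00 − €640.00 = €4,758.00
  €216.00 + 13.9% × (€4,758.00 − €3,000.00) = €216.00 + 13.9% × €1,758.00 = €460.36
Training Fund Levy: 0.9% × €5,398.00 = €48.58
Total: €460.36 + €48.58 = €508.94

€508.94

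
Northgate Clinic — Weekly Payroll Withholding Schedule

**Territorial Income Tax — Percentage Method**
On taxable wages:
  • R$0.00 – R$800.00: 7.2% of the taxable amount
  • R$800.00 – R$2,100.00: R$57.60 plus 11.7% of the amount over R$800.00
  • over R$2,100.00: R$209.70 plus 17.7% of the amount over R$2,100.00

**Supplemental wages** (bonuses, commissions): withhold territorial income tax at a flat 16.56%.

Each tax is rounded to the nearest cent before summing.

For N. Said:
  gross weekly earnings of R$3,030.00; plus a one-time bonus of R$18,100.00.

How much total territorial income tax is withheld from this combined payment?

Territorial Income Tax: taxable = R$3,030.00
  R$209.70 + 17.7% × (R$3,030.00 − R$2,100.00) = R$209.70 + 17.7% × R$930.00 = R$374.31
Supplemental (16.56% flat on bonus): 16.56% × R$18,100.00 = R$2,997.36
Total territorial income tax: R$374.31 + R$2,997.36 = R$3,371.67

R$3,371.67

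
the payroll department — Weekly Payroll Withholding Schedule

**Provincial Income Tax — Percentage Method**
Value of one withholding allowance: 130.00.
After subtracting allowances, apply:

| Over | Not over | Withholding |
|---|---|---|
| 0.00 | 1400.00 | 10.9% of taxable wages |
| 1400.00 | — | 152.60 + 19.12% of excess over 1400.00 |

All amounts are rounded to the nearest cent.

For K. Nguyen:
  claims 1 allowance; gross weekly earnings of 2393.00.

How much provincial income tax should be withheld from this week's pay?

Provincial Income Tax: taxable = 2393.00 − 1×130.00 = 2263.00
  152.60 + 19.12% × (2263.00 − 1400.00) = 152.60 + 19.12% × 863.00 = 317.61

317.61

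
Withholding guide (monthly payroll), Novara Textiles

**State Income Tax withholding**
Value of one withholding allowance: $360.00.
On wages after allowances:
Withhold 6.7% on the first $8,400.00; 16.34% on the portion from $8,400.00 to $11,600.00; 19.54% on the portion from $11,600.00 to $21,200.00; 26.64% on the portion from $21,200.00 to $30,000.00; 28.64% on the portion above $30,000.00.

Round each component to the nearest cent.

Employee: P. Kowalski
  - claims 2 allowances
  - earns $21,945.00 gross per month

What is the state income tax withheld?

State Income Tax: taxable = $21,945.00 − 2×$360.00 = $21,225.00
  $2,961.52 + 26.64% × ($21,225.00 − $21,200.00) = $2,961.52 + 26.64% × $25.00 = $2,968.18

$2,968.18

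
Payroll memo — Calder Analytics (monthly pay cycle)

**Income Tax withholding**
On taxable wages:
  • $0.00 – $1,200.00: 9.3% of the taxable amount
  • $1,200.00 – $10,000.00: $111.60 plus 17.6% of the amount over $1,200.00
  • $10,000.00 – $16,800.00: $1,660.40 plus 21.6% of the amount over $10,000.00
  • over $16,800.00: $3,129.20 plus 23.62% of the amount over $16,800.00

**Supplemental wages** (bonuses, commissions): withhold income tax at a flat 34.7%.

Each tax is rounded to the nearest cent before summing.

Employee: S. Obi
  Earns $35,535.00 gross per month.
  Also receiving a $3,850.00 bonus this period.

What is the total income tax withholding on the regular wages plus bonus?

$8,890.36

Income Tax: taxable = $35,535.00
  $3,129.20 + 23.62% × ($35,535.00 − $16,800.00) = $3,129.20 + 23.62% × $18,735.00 = $7,554.41
Supplemental (34.7% flat on bonus): 34.7% × $3,850.00 = $1,335.95
Total income tax: $7,554.41 + $1,335.95 = $8,890.36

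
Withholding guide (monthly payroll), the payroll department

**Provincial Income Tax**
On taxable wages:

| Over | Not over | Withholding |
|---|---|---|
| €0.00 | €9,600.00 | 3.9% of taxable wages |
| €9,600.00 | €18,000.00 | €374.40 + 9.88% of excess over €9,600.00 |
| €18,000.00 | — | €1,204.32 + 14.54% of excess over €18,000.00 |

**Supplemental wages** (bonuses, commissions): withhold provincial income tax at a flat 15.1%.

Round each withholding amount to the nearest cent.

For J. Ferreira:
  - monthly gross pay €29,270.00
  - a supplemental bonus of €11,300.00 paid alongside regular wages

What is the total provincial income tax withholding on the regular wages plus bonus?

Provincial Income Tax: taxable = €29,270.00
  €1,204.32 + 14.54% × (€29,270.00 − €18,000.00) = €1,204.32 + 14.54% × €11,270.00 = €2,842.98
Supplemental (15.1% flat on bonus): 15.1% × €11,300.00 = €1,706.30
Total provincial income tax: €2,842.98 + €1,706.30 = €4,549.28

€4,549.28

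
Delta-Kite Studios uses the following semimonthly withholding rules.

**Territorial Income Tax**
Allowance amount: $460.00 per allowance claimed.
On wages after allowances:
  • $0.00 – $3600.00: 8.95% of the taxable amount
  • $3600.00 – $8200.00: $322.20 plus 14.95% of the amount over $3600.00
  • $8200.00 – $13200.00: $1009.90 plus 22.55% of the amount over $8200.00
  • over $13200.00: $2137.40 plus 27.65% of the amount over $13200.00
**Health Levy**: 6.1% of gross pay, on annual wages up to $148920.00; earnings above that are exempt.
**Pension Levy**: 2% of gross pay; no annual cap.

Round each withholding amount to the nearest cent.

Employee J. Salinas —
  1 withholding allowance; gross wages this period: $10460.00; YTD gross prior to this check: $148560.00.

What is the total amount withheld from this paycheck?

Territorial Income Tax: taxable = $10460.00 − 1×$460.00 = $10000.00
  $1009.90 + 22.55% × ($10000.00 − $8200.00) = $1009.90 + 22.55% × $1800.00 = $1415.80
Health Levy: cap $148920.00 − YTD $148560.00 = $360.00 subject; 6.1% × $360.00 = $21.96
Pension Levy: 2% × $10460.00 = $209.20
Total: $1415.80 + $21.96 + $209.20 = $1646.96

$1646.96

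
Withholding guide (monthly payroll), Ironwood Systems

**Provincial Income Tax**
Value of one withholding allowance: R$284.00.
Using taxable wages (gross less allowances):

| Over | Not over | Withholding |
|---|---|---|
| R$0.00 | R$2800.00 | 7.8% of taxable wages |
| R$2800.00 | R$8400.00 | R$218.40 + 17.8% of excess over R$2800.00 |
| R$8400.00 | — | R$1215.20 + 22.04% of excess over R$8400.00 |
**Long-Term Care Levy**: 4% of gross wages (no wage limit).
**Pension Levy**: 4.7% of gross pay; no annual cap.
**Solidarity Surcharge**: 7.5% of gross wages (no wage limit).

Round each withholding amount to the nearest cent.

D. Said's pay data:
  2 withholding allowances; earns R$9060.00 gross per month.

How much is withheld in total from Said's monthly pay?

Provincial Income Tax: taxable = R$9060.00 − 2×R$284.00 = R$8492.00
  R$1215.20 + 22.04% × (R$8492.00 − R$8400.00) = R$1215.20 + 22.04% × R$92.00 = R$1235.48
Long-Term Care Levy: 4% × R$9060.00 = R$362.40
Pension Levy: 4.7% × R$9060.00 = R$425.82
Solidarity Surcharge: 7.5% × R$9060.00 = R$679.50
Total: R$1235.48 + R$362.40 + R$425.82 + R$679.50 = R$2703.20

R$2703.20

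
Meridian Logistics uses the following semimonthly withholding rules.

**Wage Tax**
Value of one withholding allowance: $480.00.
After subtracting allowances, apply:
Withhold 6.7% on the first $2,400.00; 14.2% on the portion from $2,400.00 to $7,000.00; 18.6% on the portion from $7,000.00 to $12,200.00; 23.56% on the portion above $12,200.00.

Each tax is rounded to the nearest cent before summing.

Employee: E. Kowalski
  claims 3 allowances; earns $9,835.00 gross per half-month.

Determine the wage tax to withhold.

$1,073.47

Wage Tax: taxable = $9,835.00 − 3×$480.00 = $8,395.00
  $814.00 + 18.6% × ($8,395.00 − $7,000.00) = $814.00 + 18.6% × $1,395.00 = $1,073.47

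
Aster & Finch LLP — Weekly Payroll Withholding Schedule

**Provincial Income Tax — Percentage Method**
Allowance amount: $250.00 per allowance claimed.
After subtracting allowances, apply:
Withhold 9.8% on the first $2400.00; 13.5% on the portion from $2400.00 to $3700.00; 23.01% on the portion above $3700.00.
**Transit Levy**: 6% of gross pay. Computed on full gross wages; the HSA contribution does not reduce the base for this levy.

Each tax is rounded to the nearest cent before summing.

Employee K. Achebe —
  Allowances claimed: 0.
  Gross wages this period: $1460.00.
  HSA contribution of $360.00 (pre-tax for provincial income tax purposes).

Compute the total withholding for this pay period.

Provincial Income Tax: taxable = $1460.00 − $360.00 = $1100.00
  9.8% × $1100.00 = $107.80
Transit Levy: 6% × $1460.00 = $87.60
Total: $107.80 + $87.60 = $195.40

$195.40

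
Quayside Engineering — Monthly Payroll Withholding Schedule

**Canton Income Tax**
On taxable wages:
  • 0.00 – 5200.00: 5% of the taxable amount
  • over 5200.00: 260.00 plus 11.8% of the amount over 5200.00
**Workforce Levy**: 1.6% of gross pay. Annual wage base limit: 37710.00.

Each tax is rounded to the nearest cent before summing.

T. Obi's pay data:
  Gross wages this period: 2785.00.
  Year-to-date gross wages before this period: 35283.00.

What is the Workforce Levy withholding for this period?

Workforce Levy: cap 37710.00 − YTD 35283.00 = 2427.00 subject; 1.6% × 2427.00 = 38.83

38.83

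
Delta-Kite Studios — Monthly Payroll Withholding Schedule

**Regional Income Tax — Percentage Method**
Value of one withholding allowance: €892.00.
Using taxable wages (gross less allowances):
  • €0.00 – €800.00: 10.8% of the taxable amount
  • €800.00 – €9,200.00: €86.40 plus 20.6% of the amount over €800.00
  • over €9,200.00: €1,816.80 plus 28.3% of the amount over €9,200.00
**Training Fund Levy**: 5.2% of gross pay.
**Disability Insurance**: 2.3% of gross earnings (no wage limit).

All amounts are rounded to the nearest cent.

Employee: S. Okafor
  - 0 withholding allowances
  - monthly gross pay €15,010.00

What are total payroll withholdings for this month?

Regional Income Tax: taxable = €15,010.00
  €1,816.80 + 28.3% × (€15,010.00 − €9,200.00) = €1,816.80 + 28.3% × €5,810.00 = €3,461.03
Training Fund Levy: 5.2% × €15,010.00 = €780.52
Disability Insurance: 2.3% × €15,010.00 = €345.23
Total: €3,461.03 + €780.52 + €345.23 = €4,586.78

€4,586.78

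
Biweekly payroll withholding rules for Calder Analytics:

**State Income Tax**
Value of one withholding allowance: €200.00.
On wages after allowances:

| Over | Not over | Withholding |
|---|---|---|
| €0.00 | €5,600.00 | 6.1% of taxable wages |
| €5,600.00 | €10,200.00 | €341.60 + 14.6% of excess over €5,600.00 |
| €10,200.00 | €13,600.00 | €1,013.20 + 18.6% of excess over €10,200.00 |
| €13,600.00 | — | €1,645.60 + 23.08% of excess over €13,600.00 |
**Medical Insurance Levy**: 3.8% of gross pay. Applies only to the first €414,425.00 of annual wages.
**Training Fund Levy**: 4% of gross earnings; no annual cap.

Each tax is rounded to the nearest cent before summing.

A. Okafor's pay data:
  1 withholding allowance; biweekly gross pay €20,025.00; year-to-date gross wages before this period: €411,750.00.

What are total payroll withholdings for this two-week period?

€3,984.98

State Income Tax: taxable = €20,025.00 − 1×€200.00 = €19,825.00
  €1,645.60 + 23.08% × (€19,825.00 − €13,600.00) = €1,645.60 + 23.08% × €6,225.00 = €3,082.33
Medical Insurance Levy: cap €414,425.00 − YTD €411,750.00 = €2,675.00 subject; 3.8% × €2,675.00 = €101.65
Training Fund Levy: 4% × €20,025.00 = €801.00
Total: €3,082.33 + €101.65 + €801.00 = €3,984.98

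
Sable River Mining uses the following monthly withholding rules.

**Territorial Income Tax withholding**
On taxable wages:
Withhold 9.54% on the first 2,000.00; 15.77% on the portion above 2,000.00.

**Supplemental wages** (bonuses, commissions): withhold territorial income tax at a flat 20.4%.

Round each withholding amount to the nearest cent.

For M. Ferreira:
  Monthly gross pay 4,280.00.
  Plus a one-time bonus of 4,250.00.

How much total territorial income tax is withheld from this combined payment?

Territorial Income Tax: taxable = 4,280.00
  190.80 + 15.77% × (4,280.00 − 2,000.00) = 190.80 + 15.77% × 2,280.00 = 550.36
Supplemental (20.4% flat on bonus): 20.4% × 4,250.00 = 867.00
Total territorial income tax: 550.36 + 867.00 = 1,417.36

1,417.36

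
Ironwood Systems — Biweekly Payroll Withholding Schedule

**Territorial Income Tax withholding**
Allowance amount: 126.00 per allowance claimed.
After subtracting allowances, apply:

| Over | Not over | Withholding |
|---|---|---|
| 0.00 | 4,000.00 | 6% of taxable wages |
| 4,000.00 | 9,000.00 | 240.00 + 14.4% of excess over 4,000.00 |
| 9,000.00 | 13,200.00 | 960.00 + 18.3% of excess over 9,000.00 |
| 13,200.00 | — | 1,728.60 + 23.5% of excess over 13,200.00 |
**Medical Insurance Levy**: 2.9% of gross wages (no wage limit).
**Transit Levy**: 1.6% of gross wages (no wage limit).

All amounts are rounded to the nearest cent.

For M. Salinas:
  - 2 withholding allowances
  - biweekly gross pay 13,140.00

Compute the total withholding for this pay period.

Territorial Income Tax: taxable = 13,140.00 − 2×126.00 = 12,888.00
  960.00 + 18.3% × (12,888.00 − 9,000.00) = 960.00 + 18.3% × 3,888.00 = 1,671.50
Medical Insurance Levy: 2.9% × 13,140.00 = 381.06
Transit Levy: 1.6% × 13,140.00 = 210.24
Total: 1,671.50 + 381.06 + 210.24 = 2,262.80

2,262.80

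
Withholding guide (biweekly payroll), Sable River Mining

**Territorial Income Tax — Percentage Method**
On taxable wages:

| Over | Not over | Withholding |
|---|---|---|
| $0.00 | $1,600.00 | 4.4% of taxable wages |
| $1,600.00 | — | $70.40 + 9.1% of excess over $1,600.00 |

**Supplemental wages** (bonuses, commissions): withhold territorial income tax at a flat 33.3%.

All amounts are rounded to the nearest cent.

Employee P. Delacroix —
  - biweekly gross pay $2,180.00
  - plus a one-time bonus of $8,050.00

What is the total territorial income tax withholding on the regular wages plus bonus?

$2,803.83

Territorial Income Tax: taxable = $2,180.00
  $70.40 + 9.1% × ($2,180.00 − $1,600.00) = $70.40 + 9.1% × $580.00 = $123.18
Supplemental (33.3% flat on bonus): 33.3% × $8,050.00 = $2,680.65
Total territorial income tax: $123.18 + $2,680.65 = $2,803.83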